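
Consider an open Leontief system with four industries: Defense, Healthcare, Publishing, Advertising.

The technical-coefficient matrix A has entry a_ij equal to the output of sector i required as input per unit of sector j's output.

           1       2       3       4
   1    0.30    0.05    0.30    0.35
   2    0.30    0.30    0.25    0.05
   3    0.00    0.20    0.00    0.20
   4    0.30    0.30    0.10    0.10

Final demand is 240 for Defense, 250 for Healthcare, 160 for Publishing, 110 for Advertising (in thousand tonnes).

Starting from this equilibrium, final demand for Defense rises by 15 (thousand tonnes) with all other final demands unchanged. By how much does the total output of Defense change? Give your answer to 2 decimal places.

I − A =
  [   0.70    -0.05    -0.30    -0.35]
  [  -0.30     0.70    -0.25    -0.05]
  [   0.00    -0.20     1.00    -0.20]
  [  -0.30    -0.30    -0.10     0.90]
Compute the cofactors C_ij = (−1)^(i+j)·(3×3 minor ij) of I−A; the adjugate is their transpose:
adj(I−A) = Cᵀ =
  [ 0.54000   0.22800   0.24675   0.27750]
  [ 0.29400   0.49300   0.23075   0.19300]
  [ 0.11700   0.15000   0.31125   0.12300]
  [ 0.29100   0.25700   0.19375   0.42200]
det(I−A) = Σ_j (I−A)_1j·C_1j = (0.70)(0.54000) + (-0.05)(0.29400) + (-0.30)(0.11700) + (-0.35)(0.29100) = 0.22635
(I − A)⁻¹ = adj(I−A) / det(I−A) ≈
  [   2.3857     1.0073     1.0901     1.2260]
  [   1.2989     2.1780     1.0194     0.8527]
  [   0.5169     0.6627     1.3751     0.5434]
  [   1.2856     1.1354     0.8560     1.8644]
Δx = (I − A)⁻¹ Δd with Δd having +15 in the Defense component and 0 elsewhere.
So Δx_1 = L_11 · (+15), where L_11 = adj(I−A)_11 / det(I−A) = 0.54000 / 0.22635.
Δx_1 = 0.54000 × (+15) / 0.22635 = 8.10 / 0.22635 ≈ 35.79.

Δx_1 = 35.79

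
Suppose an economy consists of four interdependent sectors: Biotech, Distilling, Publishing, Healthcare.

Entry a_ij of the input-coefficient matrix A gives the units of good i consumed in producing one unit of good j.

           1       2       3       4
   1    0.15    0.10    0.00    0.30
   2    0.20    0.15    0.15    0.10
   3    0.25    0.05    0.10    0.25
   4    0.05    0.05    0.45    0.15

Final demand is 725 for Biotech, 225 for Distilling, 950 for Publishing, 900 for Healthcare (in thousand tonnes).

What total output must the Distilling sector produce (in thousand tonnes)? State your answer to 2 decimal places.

x_2 = 1423.49

I − A =
  [   0.85    -0.10     0.00    -0.30]
  [  -0.20     0.85    -0.15    -0.10]
  [  -0.25    -0.05     0.90    -0.25]
  [  -0.05    -0.05    -0.45     0.85]
Compute the cofactors C_ij = (−1)^(i+j)·(3×3 minor ij) of I−A; the adjugate is their transpose:
adj(I−A) = Cᵀ =
  [ 0.539625   0.085500   0.134250   0.240000]
  [ 0.180000   0.507375   0.171375   0.173625]
  [ 0.201250   0.072250   0.576625   0.249125]
  [ 0.148875   0.073125   0.323250   0.622125]
det(I−A) = Σ_j (I−A)_1j·C_1j = (0.85)(0.539625) + (-0.10)(0.180000) + (0.00)(0.201250) + (-0.30)(0.148875) = 0.39601875
(I − A)⁻¹ = adj(I−A) / det(I−A) ≈
  [   1.3626     0.2159     0.3390     0.6060]
  [   0.4545     1.2812     0.4327     0.4384]
  [   0.5082     0.1824     1.4561     0.6291]
  [   0.3759     0.1847     0.8162     1.5709]
x = (I − A)⁻¹ d = adj(I−A)·d / det(I−A), with det(I−A) = 0.39601875:
  x_1 = (0.539625·725 + 0.085500·225 + 0.134250·950 + 0.240000·900) / 0.39601875 = 754.003125 / 0.39601875 ≈ 1903.96
  x_2 = (0.180000·725 + 0.507375·225 + 0.171375·950 + 0.173625·900) / 0.39601875 = 563.728125 / 0.39601875 ≈ 1423.49
  x_3 = (0.201250·725 + 0.072250·225 + 0.576625·950 + 0.249125·900) / 0.39601875 = 934.16875 / 0.39601875 ≈ 2358.90
  x_4 = (0.148875·725 + 0.073125·225 + 0.323250·950 + 0.622125·900) / 0.39601875 = 991.3875 / 0.39601875 ≈ 2503.39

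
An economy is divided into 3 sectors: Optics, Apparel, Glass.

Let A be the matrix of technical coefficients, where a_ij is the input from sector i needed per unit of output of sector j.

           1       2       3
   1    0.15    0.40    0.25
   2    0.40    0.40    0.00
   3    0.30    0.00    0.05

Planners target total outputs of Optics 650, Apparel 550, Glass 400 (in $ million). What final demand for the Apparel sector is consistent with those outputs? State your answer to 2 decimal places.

I − A =
  [   0.85    -0.40    -0.25]
  [  -0.40     0.60     0.00]
  [  -0.30     0.00     0.95]
d = (I − A) x:
  d_1 = (+0.85)·650 + (-0.40)·550 + (-0.25)·400 = 232.50
  d_2 = (-0.40)·650 + (+0.60)·550 + (+0.00)·400 = 70.00
  d_3 = (-0.30)·650 + (+0.00)·550 + (+0.95)·400 = 185.00

d_2 = 70.00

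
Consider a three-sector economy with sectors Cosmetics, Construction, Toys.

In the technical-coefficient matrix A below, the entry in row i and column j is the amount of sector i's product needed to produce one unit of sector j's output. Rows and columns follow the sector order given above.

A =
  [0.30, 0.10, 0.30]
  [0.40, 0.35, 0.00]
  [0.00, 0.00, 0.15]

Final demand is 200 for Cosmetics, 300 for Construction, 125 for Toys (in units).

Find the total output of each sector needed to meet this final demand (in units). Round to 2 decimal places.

x_1 = 454.64, x_2 = 741.32, x_3 = 147.06

I − A =
  [   0.70    -0.10    -0.30]
  [  -0.40     0.65     0.00]
  [   0.00     0.00     0.85]
Cofactors of I−A, C_ij = (−1)^(i+j)·(minor ij) (rows/columns in the sector order above):
  C_11 = (0.65)(0.85) − (0.00)(0.00) = 0.5525
  C_12 = −[(-0.40)(0.85) − (0.00)(0.00)] = 0.3400
  C_13 = (-0.40)(0.00) − (0.65)(0.00) = 0.0000
  C_21 = −[(-0.10)(0.85) − (-0.30)(0.00)] = 0.0850
  C_22 = (0.70)(0.85) − (-0.30)(0.00) = 0.5950
  C_23 = −[(0.70)(0.00) − (-0.10)(0.00)] = 0.0000
  C_31 = (-0.10)(0.00) − (-0.30)(0.65) = 0.1950
  C_32 = −[(0.70)(0.00) − (-0.30)(-0.40)] = 0.1200
  C_33 = (0.70)(0.65) − (-0.10)(-0.40) = 0.4150
det(I−A) = Σ_j (I−A)_1j·C_1j = (0.70)(0.5525) + (-0.10)(0.3400) + (-0.30)(0.0000) = 0.35275
adj(I−A) = Cᵀ =
  [ 0.5525   0.0850   0.1950]
  [ 0.3400   0.5950   0.1200]
  [ 0.0000   0.0000   0.4150]
(I − A)⁻¹ = adj(I−A) / det(I−A) ≈
  [   1.5663     0.2410     0.5528]
  [   0.9639     1.6867     0.3402]
  [   0.0000     0.0000     1.1765]
x = (I − A)⁻¹ d = adj(I−A)·d / det(I−A), with det(I−A) = 0.35275:
  x_1 = (0.5525·200 + 0.0850·300 + 0.1950·125) / 0.35275 = 160.375 / 0.35275 ≈ 454.64
  x_2 = (0.3400·200 + 0.5950·300 + 0.1200·125) / 0.35275 = 261.50 / 0.35275 ≈ 741.32
  x_3 = (0.0000·200 + 0.0000·300 + 0.4150·125) / 0.35275 = 51.875 / 0.35275 ≈ 147.06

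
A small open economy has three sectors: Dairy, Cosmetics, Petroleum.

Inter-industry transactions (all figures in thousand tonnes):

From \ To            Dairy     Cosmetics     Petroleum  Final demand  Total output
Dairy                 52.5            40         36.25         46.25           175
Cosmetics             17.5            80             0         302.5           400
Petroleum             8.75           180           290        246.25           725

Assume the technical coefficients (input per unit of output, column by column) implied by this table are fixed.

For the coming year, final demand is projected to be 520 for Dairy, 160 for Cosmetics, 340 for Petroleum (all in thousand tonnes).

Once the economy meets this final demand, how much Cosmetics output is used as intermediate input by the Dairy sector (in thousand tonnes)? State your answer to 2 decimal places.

z_21 = 84.85

Technical coefficients a_ij = z_ij / X_j:
  a_11 = 52.5/175 = 0.30, a_21 = 17.5/175 = 0.10, a_31 = 8.75/175 = 0.05
  a_12 = 40/400 = 0.10, a_22 = 80/400 = 0.20, a_32 = 180/400 = 0.45
  a_13 = 36.25/725 = 0.05, a_23 = 0/725 = 0.00, a_33 = 290/725 = 0.40
I − A =
  [   0.70    -0.10    -0.05]
  [  -0.10     0.80     0.00]
  [  -0.05    -0.45     0.60]
Cofactors of I−A, C_ij = (−1)^(i+j)·(minor ij) (rows/columns in the sector order above):
  C_11 = (0.80)(0.60) − (0.00)(-0.45) = 0.4800
  C_12 = −[(-0.10)(0.60) − (0.00)(-0.05)] = 0.0600
  C_13 = (-0.10)(-0.45) − (0.80)(-0.05) = 0.0850
  C_21 = −[(-0.10)(0.60) − (-0.05)(-0.45)] = 0.0825
  C_22 = (0.70)(0.60) − (-0.05)(-0.05) = 0.4175
  C_23 = −[(0.70)(-0.45) − (-0.10)(-0.05)] = 0.3200
  C_31 = (-0.10)(0.00) − (-0.05)(0.80) = 0.0400
  C_32 = −[(0.70)(0.00) − (-0.05)(-0.10)] = 0.0050
  C_33 = (0.70)(0.80) − (-0.10)(-0.10) = 0.5500
det(I−A) = Σ_j (I−A)_1j·C_1j = (0.70)(0.4800) + (-0.10)(0.0600) + (-0.05)(0.0850) = 0.32575
adj(I−A) = Cᵀ =
  [ 0.4800   0.0825   0.0400]
  [ 0.0600   0.4175   0.0050]
  [ 0.0850   0.3200   0.5500]
(I − A)⁻¹ = adj(I−A) / det(I−A) ≈
  [   1.4735     0.2533     0.1228]
  [   0.1842     1.2817     0.0153]
  [   0.2609     0.9823     1.6884]
First solve x = (I − A)⁻¹ d = adj(I−A)·d / det(I−A); in particular x_1 = (0.4800·520 + 0.0825·160 + 0.0400·340) / 0.32575 = 276.40 / 0.32575 ≈ 848.5035.
Intermediate flow from 2 to 1: z_21 = a_21 · x_1 = 0.10 × 276.40 / 0.32575 = 27.64 / 0.32575 ≈ 84.85.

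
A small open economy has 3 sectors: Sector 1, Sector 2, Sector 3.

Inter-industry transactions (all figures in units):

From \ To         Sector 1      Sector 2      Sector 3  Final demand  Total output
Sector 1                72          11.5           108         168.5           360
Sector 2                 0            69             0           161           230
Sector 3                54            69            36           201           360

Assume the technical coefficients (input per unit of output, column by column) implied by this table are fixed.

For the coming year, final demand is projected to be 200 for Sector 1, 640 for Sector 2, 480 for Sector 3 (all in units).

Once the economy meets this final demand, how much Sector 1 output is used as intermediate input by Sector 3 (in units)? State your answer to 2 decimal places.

Technical coefficients a_ij = z_ij / X_j:
  a_11 = 72/360 = 0.20, a_21 = 0/360 = 0.00, a_31 = 54/360 = 0.15
  a_12 = 11.5/230 = 0.05, a_22 = 69/230 = 0.30, a_32 = 69/230 = 0.30
  a_13 = 108/360 = 0.30, a_23 = 0/360 = 0.00, a_33 = 36/360 = 0.10
I − A =
  [   0.80    -0.05    -0.30]
  [   0.00     0.70     0.00]
  [  -0.15    -0.30     0.90]
Cofactors of I−A, C_ij = (−1)^(i+j)·(minor ij) (rows/columns in the sector order above):
  C_11 = (0.70)(0.90) − (0.00)(-0.30) = 0.6300
  C_12 = −[(0.00)(0.90) − (0.00)(-0.15)] = 0.0000
  C_13 = (0.00)(-0.30) − (0.70)(-0.15) = 0.1050
  C_21 = −[(-0.05)(0.90) − (-0.30)(-0.30)] = 0.1350
  C_22 = (0.80)(0.90) − (-0.30)(-0.15) = 0.6750
  C_23 = −[(0.80)(-0.30) − (-0.05)(-0.15)] = 0.2475
  C_31 = (-0.05)(0.00) − (-0.30)(0.70) = 0.2100
  C_32 = −[(0.80)(0.00) − (-0.30)(0.00)] = 0.0000
  C_33 = (0.80)(0.70) − (-0.05)(0.00) = 0.5600
det(I−A) = Σ_j (I−A)_1j·C_1j = (0.80)(0.6300) + (-0.05)(0.0000) + (-0.30)(0.1050) = 0.4725
adj(I−A) = Cᵀ =
  [ 0.6300   0.1350   0.2100]
  [ 0.0000   0.6750   0.0000]
  [ 0.1050   0.2475   0.5600]
(I − A)⁻¹ = adj(I−A) / det(I−A) ≈
  [   1.3333     0.2857     0.4444]
  [   0.0000     1.4286     0.0000]
  [   0.2222     0.5238     1.1852]
First solve x = (I − A)⁻¹ d = adj(I−A)·d / det(I−A); in particular x_3 = (0.1050·200 + 0.2475·640 + 0.5600·480) / 0.4725 = 448.20 / 0.4725 ≈ 948.5714.
Intermediate flow from 1 to 3: z_13 = a_13 · x_3 = 0.30 × 448.20 / 0.4725 = 134.46 / 0.4725 ≈ 284.57.

z_13 = 284.57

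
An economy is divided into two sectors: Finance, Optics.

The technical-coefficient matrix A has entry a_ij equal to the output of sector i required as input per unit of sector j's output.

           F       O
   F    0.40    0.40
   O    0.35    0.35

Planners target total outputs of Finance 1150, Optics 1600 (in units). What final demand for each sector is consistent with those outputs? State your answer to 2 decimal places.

d_F = 50.00, d_O = 637.50

I − A =
  [   0.60    -0.40]
  [  -0.35     0.65]
d = (I − A) x:
  d_F = (+0.60)·1150 + (-0.40)·1600 = 50.00
  d_O = (-0.35)·1150 + (+0.65)·1600 = 637.50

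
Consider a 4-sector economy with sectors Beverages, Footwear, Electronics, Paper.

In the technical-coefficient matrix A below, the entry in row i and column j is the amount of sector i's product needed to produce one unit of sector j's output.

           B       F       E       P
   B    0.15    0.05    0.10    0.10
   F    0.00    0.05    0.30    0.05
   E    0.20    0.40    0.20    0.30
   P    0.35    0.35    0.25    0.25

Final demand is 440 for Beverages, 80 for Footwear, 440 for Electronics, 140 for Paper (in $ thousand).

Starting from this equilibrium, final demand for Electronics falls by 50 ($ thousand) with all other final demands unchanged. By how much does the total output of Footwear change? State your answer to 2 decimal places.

I − A =
  [   0.85    -0.05    -0.10    -0.10]
  [   0.00     0.95    -0.30    -0.05]
  [  -0.20    -0.40     0.80    -0.30]
  [  -0.35    -0.35    -0.25     0.75]
Compute the cofactors C_ij = (−1)^(i+j)·(3×3 minor ij) of I−A; the adjugate is their transpose:
adj(I−A) = Cᵀ =
  [ 0.358250   0.104750   0.115625   0.101000]
  [ 0.093000   0.387750   0.193125   0.115500]
  [ 0.245750   0.350000   0.556625   0.278750]
  [ 0.292500   0.346500   0.329625   0.522000]
det(I−A) = Σ_j (I−A)_1j·C_1j = (0.85)(0.358250) + (-0.05)(0.093000) + (-0.10)(0.245750) + (-0.10)(0.292500) = 0.2460375
(I − A)⁻¹ = adj(I−A) / det(I−A) ≈
  [   1.4561     0.4257     0.4699     0.4105]
  [   0.3780     1.5760     0.7849     0.4694]
  [   0.9988     1.4225     2.2624     1.1330]
  [   1.1888     1.4083     1.3397     2.1216]
Δx = (I − A)⁻¹ Δd with Δd having -50 in the Electronics component and 0 elsewhere.
So Δx_F = L_FE · (-50), where L_FE = adj(I−A)_FE / det(I−A) = 0.193125 / 0.2460375.
Δx_F = 0.193125 × (-50) / 0.2460375 = -9.65625 / 0.2460375 ≈ -39.25.

Δx_F = -39.25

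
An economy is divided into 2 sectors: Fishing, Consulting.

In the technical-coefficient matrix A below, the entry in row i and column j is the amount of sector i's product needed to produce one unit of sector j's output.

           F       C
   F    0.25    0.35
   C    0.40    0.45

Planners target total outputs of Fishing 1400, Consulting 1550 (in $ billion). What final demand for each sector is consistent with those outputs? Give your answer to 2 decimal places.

I − A =
  [   0.75    -0.35]
  [  -0.40     0.55]
d = (I − A) x:
  d_F = (+0.75)·1400 + (-0.35)·1550 = 507.50
  d_C = (-0.40)·1400 + (+0.55)·1550 = 292.50

d_F = 507.50, d_C = 292.50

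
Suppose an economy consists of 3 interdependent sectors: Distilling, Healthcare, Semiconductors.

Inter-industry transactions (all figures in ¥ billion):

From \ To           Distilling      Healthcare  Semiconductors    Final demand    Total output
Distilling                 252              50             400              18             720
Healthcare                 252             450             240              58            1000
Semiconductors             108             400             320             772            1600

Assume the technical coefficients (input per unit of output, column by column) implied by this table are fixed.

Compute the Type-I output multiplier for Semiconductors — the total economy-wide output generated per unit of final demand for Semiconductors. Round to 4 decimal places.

m_S = 3.8014

Technical coefficients a_ij = z_ij / X_j:
  a_DD = 252/720 = 0.35, a_HD = 252/720 = 0.35, a_SD = 108/720 = 0.15
  a_DH = 50/1000 = 0.05, a_HH = 450/1000 = 0.45, a_SH = 400/1000 = 0.40
  a_DS = 400/1600 = 0.25, a_HS = 240/1600 = 0.15, a_SS = 320/1600 = 0.20
I − A =
  [   0.65    -0.05    -0.25]
  [  -0.35     0.55    -0.15]
  [  -0.15    -0.40     0.80]
Cofactors of I−A, C_ij = (−1)^(i+j)·(minor ij) (rows/columns in the sector order above):
  C_11 = (0.55)(0.80) − (-0.15)(-0.40) = 0.3800
  C_12 = −[(-0.35)(0.80) − (-0.15)(-0.15)] = 0.3025
  C_13 = (-0.35)(-0.40) − (0.55)(-0.15) = 0.2225
  C_21 = −[(-0.05)(0.80) − (-0.25)(-0.40)] = 0.1400
  C_22 = (0.65)(0.80) − (-0.25)(-0.15) = 0.4825
  C_23 = −[(0.65)(-0.40) − (-0.05)(-0.15)] = 0.2675
  C_31 = (-0.05)(-0.15) − (-0.25)(0.55) = 0.1450
  C_32 = −[(0.65)(-0.15) − (-0.25)(-0.35)] = 0.1850
  C_33 = (0.65)(0.55) − (-0.05)(-0.35) = 0.3400
det(I−A) = Σ_j (I−A)_1j·C_1j = (0.65)(0.3800) + (-0.05)(0.3025) + (-0.25)(0.2225) = 0.17625
adj(I−A) = Cᵀ =
  [ 0.3800   0.1400   0.1450]
  [ 0.3025   0.4825   0.1850]
  [ 0.2225   0.2675   0.3400]
(I − A)⁻¹ = adj(I−A) / det(I−A) ≈
  [   2.15603     0.79433     0.82270]
  [   1.71631     2.73759     1.04965]
  [   1.26241     1.51773     1.92908]
The output multiplier for sector j is the column-j sum of the Leontief inverse (I − A)⁻¹ = adj(I−A) / det(I−A).
Column S of adj(I−A): (0.1450, 0.1850, 0.3400); det(I−A) = 0.17625.
m_S = (0.1450 + 0.1850 + 0.3400) / 0.17625 = 0.67 / 0.17625 ≈ 3.8014.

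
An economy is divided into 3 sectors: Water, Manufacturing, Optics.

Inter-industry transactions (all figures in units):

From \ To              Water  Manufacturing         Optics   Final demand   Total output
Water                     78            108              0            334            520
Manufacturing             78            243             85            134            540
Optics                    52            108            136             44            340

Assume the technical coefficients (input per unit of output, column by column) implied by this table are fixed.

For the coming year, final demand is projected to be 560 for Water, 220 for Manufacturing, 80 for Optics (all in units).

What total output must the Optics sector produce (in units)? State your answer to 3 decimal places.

Technical coefficients a_ij = z_ij / X_j:
  a_WW = 78/520 = 0.15, a_MW = 78/520 = 0.15, a_OW = 52/520 = 0.10
  a_WM = 108/540 = 0.20, a_MM = 243/540 = 0.45, a_OM = 108/540 = 0.20
  a_WO = 0/340 = 0.00, a_MO = 85/340 = 0.25, a_OO = 136/340 = 0.40
I − A =
  [   0.85    -0.20     0.00]
  [  -0.15     0.55    -0.25]
  [  -0.10    -0.20     0.60]
Cofactors of I−A, C_ij = (−1)^(i+j)·(minor ij) (rows/columns in the sector order above):
  C_11 = (0.55)(0.60) − (-0.25)(-0.20) = 0.2800
  C_12 = −[(-0.15)(0.60) − (-0.25)(-0.10)] = 0.1150
  C_13 = (-0.15)(-0.20) − (0.55)(-0.10) = 0.0850
  C_21 = −[(-0.20)(0.60) − (0.00)(-0.20)] = 0.1200
  C_22 = (0.85)(0.60) − (0.00)(-0.10) = 0.5100
  C_23 = −[(0.85)(-0.20) − (-0.20)(-0.10)] = 0.1900
  C_31 = (-0.20)(-0.25) − (0.00)(0.55) = 0.0500
  C_32 = −[(0.85)(-0.25) − (0.00)(-0.15)] = 0.2125
  C_33 = (0.85)(0.55) − (-0.20)(-0.15) = 0.4375
det(I−A) = Σ_j (I−A)_1j·C_1j = (0.85)(0.2800) + (-0.20)(0.1150) + (0.00)(0.0850) = 0.2150
adj(I−A) = Cᵀ =
  [ 0.2800   0.1200   0.0500]
  [ 0.1150   0.5100   0.2125]
  [ 0.0850   0.1900   0.4375]
(I − A)⁻¹ = adj(I−A) / det(I−A) ≈
  [   1.3023     0.5581     0.2326]
  [   0.5349     2.3721     0.9884]
  [   0.3953     0.8837     2.0349]
x = (I − A)⁻¹ d = adj(I−A)·d / det(I−A), with det(I−A) = 0.2150:
  x_W = (0.2800·560 + 0.1200·220 + 0.0500·80) / 0.2150 = 187.20 / 0.2150 ≈ 870.698
  x_M = (0.1150·560 + 0.5100·220 + 0.2125·80) / 0.2150 = 193.60 / 0.2150 ≈ 900.465
  x_O = (0.0850·560 + 0.1900·220 + 0.4375·80) / 0.2150 = 124.40 / 0.2150 ≈ 578.605

x_O = 578.605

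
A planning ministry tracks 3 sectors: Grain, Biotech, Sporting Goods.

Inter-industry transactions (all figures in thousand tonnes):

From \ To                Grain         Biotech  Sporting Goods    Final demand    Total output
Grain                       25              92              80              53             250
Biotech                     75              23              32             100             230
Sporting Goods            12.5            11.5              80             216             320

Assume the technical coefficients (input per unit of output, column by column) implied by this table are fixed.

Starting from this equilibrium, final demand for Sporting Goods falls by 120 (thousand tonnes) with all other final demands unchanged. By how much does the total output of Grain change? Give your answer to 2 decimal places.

Technical coefficients a_ij = z_ij / X_j:
  a_11 = 25/250 = 0.10, a_21 = 75/250 = 0.30, a_31 = 12.5/250 = 0.05
  a_12 = 92/230 = 0.40, a_22 = 23/230 = 0.10, a_32 = 11.5/230 = 0.05
  a_13 = 80/320 = 0.25, a_23 = 32/320 = 0.10, a_33 = 80/320 = 0.25
I − A =
  [   0.90    -0.40    -0.25]
  [  -0.30     0.90    -0.10]
  [  -0.05    -0.05     0.75]
Cofactors of I−A, C_ij = (−1)^(i+j)·(minor ij) (rows/columns in the sector order above):
  C_11 = (0.90)(0.75) − (-0.10)(-0.05) = 0.6700
  C_12 = −[(-0.30)(0.75) − (-0.10)(-0.05)] = 0.2300
  C_13 = (-0.30)(-0.05) − (0.90)(-0.05) = 0.0600
  C_21 = −[(-0.40)(0.75) − (-0.25)(-0.05)] = 0.3125
  C_22 = (0.90)(0.75) − (-0.25)(-0.05) = 0.6625
  C_23 = −[(0.90)(-0.05) − (-0.40)(-0.05)] = 0.0650
  C_31 = (-0.40)(-0.10) − (-0.25)(0.90) = 0.2650
  C_32 = −[(0.90)(-0.10) − (-0.25)(-0.30)] = 0.1650
  C_33 = (0.90)(0.90) − (-0.40)(-0.30) = 0.6900
det(I−A) = Σ_j (I−A)_1j·C_1j = (0.90)(0.6700) + (-0.40)(0.2300) + (-0.25)(0.0600) = 0.4960
adj(I−A) = Cᵀ =
  [ 0.6700   0.3125   0.2650]
  [ 0.2300   0.6625   0.1650]
  [ 0.0600   0.0650   0.6900]
(I − A)⁻¹ = adj(I−A) / det(I−A) ≈
  [   1.3508     0.6300     0.5343]
  [   0.4637     1.3357     0.3327]
  [   0.1210     0.1310     1.3911]
Δx = (I − A)⁻¹ Δd with Δd having -120 in the Sporting Goods component and 0 elsewhere.
So Δx_1 = L_13 · (-120), where L_13 = adj(I−A)_13 / det(I−A) = 0.2650 / 0.4960.
Δx_1 = 0.2650 × (-120) / 0.4960 = -31.80 / 0.4960 ≈ -64.11.

Δx_1 = -64.11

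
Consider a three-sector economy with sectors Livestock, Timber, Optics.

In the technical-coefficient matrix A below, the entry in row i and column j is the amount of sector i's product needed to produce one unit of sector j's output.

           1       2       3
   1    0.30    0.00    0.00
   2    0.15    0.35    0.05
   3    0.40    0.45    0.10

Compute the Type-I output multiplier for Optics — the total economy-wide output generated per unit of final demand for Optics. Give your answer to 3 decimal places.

m_3 = 1.244

I − A =
  [   0.70     0.00     0.00]
  [  -0.15     0.65    -0.05]
  [  -0.40    -0.45     0.90]
Cofactors of I−A, C_ij = (−1)^(i+j)·(minor ij) (rows/columns in the sector order above):
  C_11 = (0.65)(0.90) − (-0.05)(-0.45) = 0.5625
  C_12 = −[(-0.15)(0.90) − (-0.05)(-0.40)] = 0.1550
  C_13 = (-0.15)(-0.45) − (0.65)(-0.40) = 0.3275
  C_21 = −[(0.00)(0.90) − (0.00)(-0.45)] = 0.0000
  C_22 = (0.70)(0.90) − (0.00)(-0.40) = 0.6300
  C_23 = −[(0.70)(-0.45) − (0.00)(-0.40)] = 0.3150
  C_31 = (0.00)(-0.05) − (0.00)(0.65) = 0.0000
  C_32 = −[(0.70)(-0.05) − (0.00)(-0.15)] = 0.0350
  C_33 = (0.70)(0.65) − (0.00)(-0.15) = 0.4550
det(I−A) = Σ_j (I−A)_1j·C_1j = (0.70)(0.5625) + (0.00)(0.1550) + (0.00)(0.3275) = 0.39375
adj(I−A) = Cᵀ =
  [ 0.5625   0.0000   0.0000]
  [ 0.1550   0.6300   0.0350]
  [ 0.3275   0.3150   0.4550]
(I − A)⁻¹ = adj(I−A) / det(I−A) ≈
  [   1.4286     0.0000     0.0000]
  [   0.3937     1.6000     0.0889]
  [   0.8317     0.8000     1.1556]
The output multiplier for sector j is the column-j sum of the Leontief inverse (I − A)⁻¹ = adj(I−A) / det(I−A).
Column 3 of adj(I−A): (0.0000, 0.0350, 0.4550); det(I−A) = 0.39375.
m_3 = (0.0000 + 0.0350 + 0.4550) / 0.39375 = 0.49 / 0.39375 ≈ 1.244.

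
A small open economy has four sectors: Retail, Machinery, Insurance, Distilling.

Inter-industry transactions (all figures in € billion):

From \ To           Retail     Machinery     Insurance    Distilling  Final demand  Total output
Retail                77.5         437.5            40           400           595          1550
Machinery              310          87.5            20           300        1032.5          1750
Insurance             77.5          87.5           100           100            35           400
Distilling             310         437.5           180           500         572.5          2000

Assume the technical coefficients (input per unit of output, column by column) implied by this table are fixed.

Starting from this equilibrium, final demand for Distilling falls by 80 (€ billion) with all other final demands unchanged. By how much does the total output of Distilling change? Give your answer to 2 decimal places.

Technical coefficients a_ij = z_ij / X_j:
  a_11 = 77.5/1550 = 0.05, a_21 = 310/1550 = 0.20, a_31 = 77.5/1550 = 0.05, a_41 = 310/1550 = 0.20
  a_12 = 437.5/1750 = 0.25, a_22 = 87.5/1750 = 0.05, a_32 = 87.5/1750 = 0.05, a_42 = 437.5/1750 = 0.25
  a_13 = 40/400 = 0.10, a_23 = 20/400 = 0.05, a_33 = 100/400 = 0.25, a_43 = 180/400 = 0.45
  a_14 = 400/2000 = 0.20, a_24 = 300/2000 = 0.15, a_34 = 100/2000 = 0.05, a_44 = 500/2000 = 0.25
I − A =
  [   0.95    -0.25    -0.10    -0.20]
  [  -0.20     0.95    -0.05    -0.15]
  [  -0.05    -0.05     0.75    -0.05]
  [  -0.20    -0.25    -0.45     0.75]
Compute the cofactors C_ij = (−1)^(i+j)·(3×3 minor ij) of I−A; the adjugate is their transpose:
adj(I−A) = Cᵀ =
  [ 0.479000   0.182000   0.181750   0.176250]
  [ 0.136250   0.473750   0.133750   0.140000]
  [ 0.054750   0.059875   0.548250   0.063125]
  [ 0.206000   0.242375   0.422000   0.630625]
det(I−A) = Σ_j (I−A)_1j·C_1j = (0.95)(0.479000) + (-0.25)(0.136250) + (-0.10)(0.054750) + (-0.20)(0.206000) = 0.3743125
(I − A)⁻¹ = adj(I−A) / det(I−A) ≈
  [   1.2797     0.4862     0.4856     0.4709]
  [   0.3640     1.2657     0.3573     0.3740]
  [   0.1463     0.1600     1.4647     0.1686]
  [   0.5503     0.6475     1.1274     1.6848]
Δx = (I − A)⁻¹ Δd with Δd having -80 in the Distilling component and 0 elsewhere.
So Δx_4 = L_44 · (-80), where L_44 = adj(I−A)_44 / det(I−A) = 0.630625 / 0.3743125.
Δx_4 = 0.630625 × (-80) / 0.3743125 = -50.45 / 0.3743125 ≈ -134.78.

Δx_4 = -134.78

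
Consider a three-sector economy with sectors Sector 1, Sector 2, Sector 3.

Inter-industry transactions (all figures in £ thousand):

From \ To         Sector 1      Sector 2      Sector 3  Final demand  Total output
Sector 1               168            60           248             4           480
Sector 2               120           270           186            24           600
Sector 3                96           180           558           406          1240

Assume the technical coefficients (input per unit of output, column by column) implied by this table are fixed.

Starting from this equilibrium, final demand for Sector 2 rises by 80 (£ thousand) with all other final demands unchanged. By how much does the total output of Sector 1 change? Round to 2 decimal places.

Δx_1 = 80.97

Technical coefficients a_ij = z_ij / X_j:
  a_11 = 168/480 = 0.35, a_21 = 120/480 = 0.25, a_31 = 96/480 = 0.20
  a_12 = 60/600 = 0.10, a_22 = 270/600 = 0.45, a_32 = 180/600 = 0.30
  a_13 = 248/1240 = 0.20, a_23 = 186/1240 = 0.15, a_33 = 558/1240 = 0.45
I − A =
  [   0.65    -0.10    -0.20]
  [  -0.25     0.55    -0.15]
  [  -0.20    -0.30     0.55]
Cofactors of I−A, C_ij = (−1)^(i+j)·(minor ij) (rows/columns in the sector order above):
  C_11 = (0.55)(0.55) − (-0.15)(-0.30) = 0.2575
  C_12 = −[(-0.25)(0.55) − (-0.15)(-0.20)] = 0.1675
  C_13 = (-0.25)(-0.30) − (0.55)(-0.20) = 0.1850
  C_21 = −[(-0.10)(0.55) − (-0.20)(-0.30)] = 0.1150
  C_22 = (0.65)(0.55) − (-0.20)(-0.20) = 0.3175
  C_23 = −[(0.65)(-0.30) − (-0.10)(-0.20)] = 0.2150
  C_31 = (-0.10)(-0.15) − (-0.20)(0.55) = 0.1250
  C_32 = −[(0.65)(-0.15) − (-0.20)(-0.25)] = 0.1475
  C_33 = (0.65)(0.55) − (-0.10)(-0.25) = 0.3325
det(I−A) = Σ_j (I−A)_1j·C_1j = (0.65)(0.2575) + (-0.10)(0.1675) + (-0.20)(0.1850) = 0.113625
adj(I−A) = Cᵀ =
  [ 0.2575   0.1150   0.1250]
  [ 0.1675   0.3175   0.1475]
  [ 0.1850   0.2150   0.3325]
(I − A)⁻¹ = adj(I−A) / det(I−A) ≈
  [   2.2662     1.0121     1.1001]
  [   1.4741     2.7943     1.2981]
  [   1.6282     1.8922     2.9263]
Δx = (I − A)⁻¹ Δd with Δd having +80 in the Sector 2 component and 0 elsewhere.
So Δx_1 = L_12 · (+80), where L_12 = adj(I−A)_12 / det(I−A) = 0.1150 / 0.113625.
Δx_1 = 0.1150 × (+80) / 0.113625 = 9.20 / 0.113625 ≈ 80.97.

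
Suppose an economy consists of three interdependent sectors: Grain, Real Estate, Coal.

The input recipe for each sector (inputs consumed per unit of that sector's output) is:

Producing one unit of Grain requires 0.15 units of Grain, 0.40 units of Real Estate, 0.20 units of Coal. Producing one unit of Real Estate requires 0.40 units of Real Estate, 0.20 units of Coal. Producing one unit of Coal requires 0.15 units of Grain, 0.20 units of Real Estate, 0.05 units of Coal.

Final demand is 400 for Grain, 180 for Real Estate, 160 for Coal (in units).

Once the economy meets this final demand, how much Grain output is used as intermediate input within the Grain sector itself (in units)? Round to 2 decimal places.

z_GG = 82.69

I − A =
  [   0.85     0.00    -0.15]
  [  -0.40     0.60    -0.20]
  [  -0.20    -0.20     0.95]
Cofactors of I−A, C_ij = (−1)^(i+j)·(minor ij) (rows/columns in the sector order above):
  C_11 = (0.60)(0.95) − (-0.20)(-0.20) = 0.5300
  C_12 = −[(-0.40)(0.95) − (-0.20)(-0.20)] = 0.4200
  C_13 = (-0.40)(-0.20) − (0.60)(-0.20) = 0.2000
  C_21 = −[(0.00)(0.95) − (-0.15)(-0.20)] = 0.0300
  C_22 = (0.85)(0.95) − (-0.15)(-0.20) = 0.7775
  C_23 = −[(0.85)(-0.20) − (0.00)(-0.20)] = 0.1700
  C_31 = (0.00)(-0.20) − (-0.15)(0.60) = 0.0900
  C_32 = −[(0.85)(-0.20) − (-0.15)(-0.40)] = 0.2300
  C_33 = (0.85)(0.60) − (0.00)(-0.40) = 0.5100
det(I−A) = Σ_j (I−A)_1j·C_1j = (0.85)(0.5300) + (0.00)(0.4200) + (-0.15)(0.2000) = 0.4205
adj(I−A) = Cᵀ =
  [ 0.5300   0.0300   0.0900]
  [ 0.4200   0.7775   0.2300]
  [ 0.2000   0.1700   0.5100]
(I − A)⁻¹ = adj(I−A) / det(I−A) ≈
  [   1.2604     0.0713     0.2140]
  [   0.9988     1.8490     0.5470]
  [   0.4756     0.4043     1.2128]
First solve x = (I − A)⁻¹ d = adj(I−A)·d / det(I−A); in particular x_G = (0.5300·400 + 0.0300·180 + 0.0900·160) / 0.4205 = 231.80 / 0.4205 ≈ 551.2485.
Intermediate flow from G to G: z_GG = a_GG · x_G = 0.15 × 231.80 / 0.4205 = 34.77 / 0.4205 ≈ 82.69.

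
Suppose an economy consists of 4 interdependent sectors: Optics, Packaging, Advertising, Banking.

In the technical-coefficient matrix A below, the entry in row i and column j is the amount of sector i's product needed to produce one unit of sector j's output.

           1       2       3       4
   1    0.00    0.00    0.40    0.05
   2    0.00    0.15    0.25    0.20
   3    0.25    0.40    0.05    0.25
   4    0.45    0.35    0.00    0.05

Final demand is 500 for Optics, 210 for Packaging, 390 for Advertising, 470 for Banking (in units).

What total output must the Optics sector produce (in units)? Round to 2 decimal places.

I − A =
  [   1.00     0.00    -0.40    -0.05]
  [   0.00     0.85    -0.25    -0.20]
  [  -0.25    -0.40     0.95    -0.25]
  [  -0.45    -0.35     0.00     0.95]
Compute the cofactors C_ij = (−1)^(i+j)·(3×3 minor ij) of I−A; the adjugate is their transpose:
adj(I−A) = Cᵀ =
  [ 0.583750   0.203625   0.299375   0.152375]
  [ 0.173000   0.741125   0.267875   0.235625]
  [ 0.316000   0.462875   0.718375   0.303125]
  [ 0.340250   0.369500   0.240500   0.622500]
det(I−A) = Σ_j (I−A)_1j·C_1j = (1.00)(0.583750) + (0.00)(0.173000) + (-0.40)(0.316000) + (-0.05)(0.340250) = 0.4403375
(I − A)⁻¹ = adj(I−A) / det(I−A) ≈
  [   1.3257     0.4624     0.6799     0.3460]
  [   0.3929     1.6831     0.6083     0.5351]
  [   0.7176     1.0512     1.6314     0.6884]
  [   0.7727     0.8391     0.5462     1.4137]
x = (I − A)⁻¹ d = adj(I−A)·d / det(I−A), with det(I−A) = 0.4403375:
  x_1 = (0.583750·500 + 0.203625·210 + 0.299375·390 + 0.152375·470) / 0.4403375 = 523.00875 / 0.4403375 ≈ 1187.75
  x_2 = (0.173000·500 + 0.741125·210 + 0.267875·390 + 0.235625·470) / 0.4403375 = 457.35125 / 0.4403375 ≈ 1038.64
  x_3 = (0.316000·500 + 0.462875·210 + 0.718375·390 + 0.303125·470) / 0.4403375 = 677.83875 / 0.4403375 ≈ 1539.36
  x_4 = (0.340250·500 + 0.369500·210 + 0.240500·390 + 0.622500·470) / 0.4403375 = 634.09 / 0.4403375 ≈ 1440.01

x_1 = 1187.75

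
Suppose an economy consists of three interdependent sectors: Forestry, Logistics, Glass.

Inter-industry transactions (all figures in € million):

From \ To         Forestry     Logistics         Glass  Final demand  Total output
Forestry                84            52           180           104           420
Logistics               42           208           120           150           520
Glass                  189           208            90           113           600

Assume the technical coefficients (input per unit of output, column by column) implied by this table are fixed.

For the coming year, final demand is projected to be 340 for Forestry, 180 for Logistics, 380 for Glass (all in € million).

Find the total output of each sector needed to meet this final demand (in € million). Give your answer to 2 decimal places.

Technical coefficients a_ij = z_ij / X_j:
  a_11 = 84/420 = 0.20, a_21 = 42/420 = 0.10, a_31 = 189/420 = 0.45
  a_12 = 52/520 = 0.10, a_22 = 208/520 = 0.40, a_32 = 208/520 = 0.40
  a_13 = 180/600 = 0.30, a_23 = 120/600 = 0.20, a_33 = 90/600 = 0.15
I − A =
  [   0.80    -0.10    -0.30]
  [  -0.10     0.60    -0.20]
  [  -0.45    -0.40     0.85]
Cofactors of I−A, C_ij = (−1)^(i+j)·(minor ij) (rows/columns in the sector order above):
  C_11 = (0.60)(0.85) − (-0.20)(-0.40) = 0.4300
  C_12 = −[(-0.10)(0.85) − (-0.20)(-0.45)] = 0.1750
  C_13 = (-0.10)(-0.40) − (0.60)(-0.45) = 0.3100
  C_21 = −[(-0.10)(0.85) − (-0.30)(-0.40)] = 0.2050
  C_22 = (0.80)(0.85) − (-0.30)(-0.45) = 0.5450
  C_23 = −[(0.80)(-0.40) − (-0.10)(-0.45)] = 0.3650
  C_31 = (-0.10)(-0.20) − (-0.30)(0.60) = 0.2000
  C_32 = −[(0.80)(-0.20) − (-0.30)(-0.10)] = 0.1900
  C_33 = (0.80)(0.60) − (-0.10)(-0.10) = 0.4700
det(I−A) = Σ_j (I−A)_1j·C_1j = (0.80)(0.4300) + (-0.10)(0.1750) + (-0.30)(0.3100) = 0.2335
adj(I−A) = Cᵀ =
  [ 0.4300   0.2050   0.2000]
  [ 0.1750   0.5450   0.1900]
  [ 0.3100   0.3650   0.4700]
(I − A)⁻¹ = adj(I−A) / det(I−A) ≈
  [   1.8415     0.8779     0.8565]
  [   0.7495     2.3340     0.8137]
  [   1.3276     1.5632     2.0128]
x = (I − A)⁻¹ d = adj(I−A)·d / det(I−A), with det(I−A) = 0.2335:
  x_1 = (0.4300·340 + 0.2050·180 + 0.2000·380) / 0.2335 = 259.10 / 0.2335 ≈ 1109.64
  x_2 = (0.1750·340 + 0.5450·180 + 0.1900·380) / 0.2335 = 229.80 / 0.2335 ≈ 984.15
  x_3 = (0.3100·340 + 0.3650·180 + 0.4700·380) / 0.2335 = 349.70 / 0.2335 ≈ 1497.64

x_1 = 1109.64, x_2 = 984.15, x_3 = 1497.64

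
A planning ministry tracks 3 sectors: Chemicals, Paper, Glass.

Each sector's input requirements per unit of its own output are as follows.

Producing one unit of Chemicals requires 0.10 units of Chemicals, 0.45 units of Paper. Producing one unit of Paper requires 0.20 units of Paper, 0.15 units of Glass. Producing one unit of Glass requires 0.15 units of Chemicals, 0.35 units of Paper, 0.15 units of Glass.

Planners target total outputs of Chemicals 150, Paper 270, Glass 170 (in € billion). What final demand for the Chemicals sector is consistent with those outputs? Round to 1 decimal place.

d_C = 109.5

I − A =
  [   0.90     0.00    -0.15]
  [  -0.45     0.80    -0.35]
  [   0.00    -0.15     0.85]
d = (I − A) x:
  d_C = (+0.90)·150 + (+0.00)·270 + (-0.15)·170 = 109.5
  d_P = (-0.45)·150 + (+0.80)·270 + (-0.35)·170 = 89.0
  d_G = (+0.00)·150 + (-0.15)·270 + (+0.85)·170 = 104.0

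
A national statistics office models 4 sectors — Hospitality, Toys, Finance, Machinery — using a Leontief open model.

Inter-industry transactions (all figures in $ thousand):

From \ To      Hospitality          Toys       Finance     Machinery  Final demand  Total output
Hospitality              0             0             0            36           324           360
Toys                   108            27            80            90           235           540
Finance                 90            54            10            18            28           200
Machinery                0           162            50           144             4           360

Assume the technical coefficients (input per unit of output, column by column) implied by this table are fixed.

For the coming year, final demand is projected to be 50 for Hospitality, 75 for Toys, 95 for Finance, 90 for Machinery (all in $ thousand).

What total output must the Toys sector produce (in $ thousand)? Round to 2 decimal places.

Technical coefficients a_ij = z_ij / X_j:
  a_HH = 0/360 = 0.00, a_TH = 108/360 = 0.30, a_FH = 90/360 = 0.25, a_MH = 0/360 = 0.00
  a_HT = 0/540 = 0.00, a_TT = 27/540 = 0.05, a_FT = 54/540 = 0.10, a_MT = 162/540 = 0.30
  a_HF = 0/200 = 0.00, a_TF = 80/200 = 0.40, a_FF = 10/200 = 0.05, a_MF = 50/200 = 0.25
  a_HM = 36/360 = 0.10, a_TM = 90/360 = 0.25, a_FM = 18/360 = 0.05, a_MM = 144/360 = 0.40
I − A =
  [   1.00     0.00     0.00    -0.10]
  [  -0.30     0.95    -0.40    -0.25]
  [  -0.25    -0.10     0.95    -0.05]
  [   0.00    -0.30    -0.25     0.60]
Compute the cofactors C_ij = (−1)^(i+j)·(3×3 minor ij) of I−A; the adjugate is their transpose:
adj(I−A) = Cᵀ =
  [ 0.422125   0.031000   0.035750   0.086250]
  [ 0.242875   0.551250   0.310000   0.296000]
  [ 0.146250   0.082500   0.486000   0.099250]
  [ 0.182375   0.310000   0.357500   0.862500]
det(I−A) = Σ_j (I−A)_1j·C_1j = (1.00)(0.422125) + (0.00)(0.242875) + (0.00)(0.146250) + (-0.10)(0.182375) = 0.4038875
(I − A)⁻¹ = adj(I−A) / det(I−A) ≈
  [   1.0452     0.0768     0.0885     0.2135]
  [   0.6013     1.3649     0.7675     0.7329]
  [   0.3621     0.2043     1.2033     0.2457]
  [   0.4515     0.7675     0.8851     2.1355]
x = (I − A)⁻¹ d = adj(I−A)·d / det(I−A), with det(I−A) = 0.4038875:
  x_H = (0.422125·50 + 0.031000·75 + 0.035750·95 + 0.086250·90) / 0.4038875 = 34.59 / 0.4038875 ≈ 85.64
  x_T = (0.242875·50 + 0.551250·75 + 0.310000·95 + 0.296000·90) / 0.4038875 = 109.5775 / 0.4038875 ≈ 271.31
  x_F = (0.146250·50 + 0.082500·75 + 0.486000·95 + 0.099250·90) / 0.4038875 = 68.6025 / 0.4038875 ≈ 169.86
  x_M = (0.182375·50 + 0.310000·75 + 0.357500·95 + 0.862500·90) / 0.4038875 = 143.95625 / 0.4038875 ≈ 356.43

x_T = 271.31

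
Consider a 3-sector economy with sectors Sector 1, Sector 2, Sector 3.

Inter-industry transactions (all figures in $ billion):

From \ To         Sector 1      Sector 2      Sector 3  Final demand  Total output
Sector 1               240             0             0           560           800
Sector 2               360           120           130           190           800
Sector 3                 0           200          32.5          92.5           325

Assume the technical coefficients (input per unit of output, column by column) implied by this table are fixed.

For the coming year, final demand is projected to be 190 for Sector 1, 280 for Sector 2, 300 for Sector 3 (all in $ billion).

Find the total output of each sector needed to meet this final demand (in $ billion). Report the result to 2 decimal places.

x_1 = 271.43, x_2 = 724.70, x_3 = 534.64

Technical coefficients a_ij = z_ij / X_j:
  a_11 = 240/800 = 0.30, a_21 = 360/800 = 0.45, a_31 = 0/800 = 0.00
  a_12 = 0/800 = 0.00, a_22 = 120/800 = 0.15, a_32 = 200/800 = 0.25
  a_13 = 0/325 = 0.00, a_23 = 130/325 = 0.40, a_33 = 32.5/325 = 0.10
I − A =
  [   0.70     0.00     0.00]
  [  -0.45     0.85    -0.40]
  [   0.00    -0.25     0.90]
Cofactors of I−A, C_ij = (−1)^(i+j)·(minor ij) (rows/columns in the sector order above):
  C_11 = (0.85)(0.90) − (-0.40)(-0.25) = 0.6650
  C_12 = −[(-0.45)(0.90) − (-0.40)(0.00)] = 0.4050
  C_13 = (-0.45)(-0.25) − (0.85)(0.00) = 0.1125
  C_21 = −[(0.00)(0.90) − (0.00)(-0.25)] = 0.0000
  C_22 = (0.70)(0.90) − (0.00)(0.00) = 0.6300
  C_23 = −[(0.70)(-0.25) − (0.00)(0.00)] = 0.1750
  C_31 = (0.00)(-0.40) − (0.00)(0.85) = 0.0000
  C_32 = −[(0.70)(-0.40) − (0.00)(-0.45)] = 0.2800
  C_33 = (0.70)(0.85) − (0.00)(-0.45) = 0.5950
det(I−A) = Σ_j (I−A)_1j·C_1j = (0.70)(0.6650) + (0.00)(0.4050) + (0.00)(0.1125) = 0.4655
adj(I−A) = Cᵀ =
  [ 0.6650   0.0000   0.0000]
  [ 0.4050   0.6300   0.2800]
  [ 0.1125   0.1750   0.5950]
(I − A)⁻¹ = adj(I−A) / det(I−A) ≈
  [   1.4286     0.0000     0.0000]
  [   0.8700     1.3534     0.6015]
  [   0.2417     0.3759     1.2782]
x = (I − A)⁻¹ d = adj(I−A)·d / det(I−A), with det(I−A) = 0.4655:
  x_1 = (0.6650·190 + 0.0000·280 + 0.0000·300) / 0.4655 = 126.35 / 0.4655 ≈ 271.43
  x_2 = (0.4050·190 + 0.6300·280 + 0.2800·300) / 0.4655 = 337.35 / 0.4655 ≈ 724.70
  x_3 = (0.1125·190 + 0.1750·280 + 0.5950·300) / 0.4655 = 248.875 / 0.4655 ≈ 534.64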